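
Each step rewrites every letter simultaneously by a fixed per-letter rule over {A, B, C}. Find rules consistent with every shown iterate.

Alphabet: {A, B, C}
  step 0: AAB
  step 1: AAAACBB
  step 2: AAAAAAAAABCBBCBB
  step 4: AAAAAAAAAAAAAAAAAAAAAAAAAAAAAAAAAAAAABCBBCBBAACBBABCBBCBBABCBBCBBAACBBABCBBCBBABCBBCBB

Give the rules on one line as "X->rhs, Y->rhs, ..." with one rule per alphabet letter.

  step 1 ⇒ step 2: AAAACBB ⇒ AA·AA·AA·AA·AB·CBB·CBB
    A ↦ AA
    B ↦ CBB
    C ↦ AB

A->AA, B->CBB, C->AB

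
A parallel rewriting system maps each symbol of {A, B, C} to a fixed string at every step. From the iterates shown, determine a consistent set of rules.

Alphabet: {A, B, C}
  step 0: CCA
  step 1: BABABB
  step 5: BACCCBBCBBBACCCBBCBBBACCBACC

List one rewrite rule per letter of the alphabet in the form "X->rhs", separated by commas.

A->BB, B->C, C->BA

  step 0 ⇒ step 1: CCA ⇒ BA·BA·BB
    A ↦ BB
    C ↦ BA
    B ↦ C  (constrained at step 1)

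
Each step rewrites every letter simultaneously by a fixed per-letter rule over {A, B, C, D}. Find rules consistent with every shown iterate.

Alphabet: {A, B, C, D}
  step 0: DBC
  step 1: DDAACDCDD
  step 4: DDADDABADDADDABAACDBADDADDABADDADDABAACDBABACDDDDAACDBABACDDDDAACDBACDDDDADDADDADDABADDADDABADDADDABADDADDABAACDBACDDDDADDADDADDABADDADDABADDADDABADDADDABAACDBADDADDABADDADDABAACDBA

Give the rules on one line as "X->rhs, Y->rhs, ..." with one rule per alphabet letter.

  step 0 ⇒ step 1: DBC ⇒ DDA·ACD·CDD
    B ↦ ACD
    C ↦ CDD
    D ↦ DDA
    A ↦ BA  (constrained at step 1)

A->BA, B->ACD, C->CDD, D->DDA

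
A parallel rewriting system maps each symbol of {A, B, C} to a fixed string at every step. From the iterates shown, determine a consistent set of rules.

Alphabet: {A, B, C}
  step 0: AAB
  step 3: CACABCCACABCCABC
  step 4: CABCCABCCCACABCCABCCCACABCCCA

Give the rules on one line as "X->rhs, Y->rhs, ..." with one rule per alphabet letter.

A->BC, B->C, C->CA

  step 3 ⇒ step 4: CACABCCACABCCABC ⇒ CA·BC·CA·BC·C·CA·CA·BC·CA·BC·C·CA·CA·BC·C·CA
    A ↦ BC
    B ↦ C
    C ↦ CA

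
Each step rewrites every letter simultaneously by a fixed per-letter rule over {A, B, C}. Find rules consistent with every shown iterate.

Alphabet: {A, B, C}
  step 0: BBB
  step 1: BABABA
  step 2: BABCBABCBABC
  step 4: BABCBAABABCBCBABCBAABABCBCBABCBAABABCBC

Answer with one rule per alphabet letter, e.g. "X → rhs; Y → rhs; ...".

A->BC, B->BA, C->A

  step 1 ⇒ step 2: BABABA ⇒ BA·BC·BA·BC·BA·BC
    A ↦ BC
    B ↦ BA
    C ↦ A  (constrained at step 2)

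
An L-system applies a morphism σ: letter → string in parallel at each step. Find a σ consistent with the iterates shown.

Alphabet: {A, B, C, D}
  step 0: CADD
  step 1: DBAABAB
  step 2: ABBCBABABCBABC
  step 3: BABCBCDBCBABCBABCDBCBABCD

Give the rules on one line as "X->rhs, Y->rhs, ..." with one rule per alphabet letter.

  step 2 ⇒ step 3: ABBCBABABCBABC ⇒ BA·BC·BC·D·BC·BA·BC·BA·BC·D·BC·BA·BC·D
    A ↦ BA
    B ↦ BC
    C ↦ D
  step 0 ⇒ step 1: CADD ⇒ D·BA·AB·AB
    D ↦ AB

A->BA, B->BC, C->D, D->AB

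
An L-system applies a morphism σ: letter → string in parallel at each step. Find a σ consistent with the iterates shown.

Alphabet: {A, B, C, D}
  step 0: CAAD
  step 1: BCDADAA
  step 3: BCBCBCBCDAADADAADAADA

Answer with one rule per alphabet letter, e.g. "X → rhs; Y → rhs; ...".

A->DA, B->BC, C->BC, D->A

  step 0 ⇒ step 1: CAAD ⇒ BC·DA·DA·A
    A ↦ DA
    C ↦ BC
    D ↦ A
    B ↦ BC  (constrained at step 1)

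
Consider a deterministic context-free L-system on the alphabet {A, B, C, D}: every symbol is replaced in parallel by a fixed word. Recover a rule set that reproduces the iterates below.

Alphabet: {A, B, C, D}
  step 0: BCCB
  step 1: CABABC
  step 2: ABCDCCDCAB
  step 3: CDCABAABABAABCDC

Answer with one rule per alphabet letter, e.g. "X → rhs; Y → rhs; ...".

A->CD, B->C, C->AB, D->A

  step 2 ⇒ step 3: ABCDCCDCAB ⇒ CD·C·AB·A·AB·AB·A·AB·CD·C
    A ↦ CD
    B ↦ C
    C ↦ AB
    D ↦ A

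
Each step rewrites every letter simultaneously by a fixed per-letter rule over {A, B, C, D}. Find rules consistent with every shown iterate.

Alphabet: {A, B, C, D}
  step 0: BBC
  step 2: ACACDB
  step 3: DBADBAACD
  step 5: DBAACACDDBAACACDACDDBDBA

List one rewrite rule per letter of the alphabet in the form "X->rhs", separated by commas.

A->DB, B->D, C->A, D->AC

  step 2 ⇒ step 3: ACACDB ⇒ DB·A·DB·A·AC·D
    A ↦ DB
    B ↦ D
    C ↦ A
    D ↦ AC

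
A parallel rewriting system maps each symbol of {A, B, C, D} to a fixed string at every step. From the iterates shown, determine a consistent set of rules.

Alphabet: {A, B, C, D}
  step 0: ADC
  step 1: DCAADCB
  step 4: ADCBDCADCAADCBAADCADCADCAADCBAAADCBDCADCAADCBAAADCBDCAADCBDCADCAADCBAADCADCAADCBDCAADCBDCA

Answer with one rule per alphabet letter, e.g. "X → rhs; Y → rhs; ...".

  step 0 ⇒ step 1: ADC ⇒ DCA·AD·CB
    A ↦ DCA
    C ↦ CB
    D ↦ AD
    B ↦ AA  (constrained at step 1)

A->DCA, B->AA, C->CB, D->AD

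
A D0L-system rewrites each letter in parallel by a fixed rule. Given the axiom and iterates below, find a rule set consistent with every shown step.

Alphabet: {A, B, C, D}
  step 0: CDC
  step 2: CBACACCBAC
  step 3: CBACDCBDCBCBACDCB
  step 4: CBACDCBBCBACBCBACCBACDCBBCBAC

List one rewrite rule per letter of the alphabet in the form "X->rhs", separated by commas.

  step 3 ⇒ step 4: CBACDCBDCBCBACDCB ⇒ CB·AC·D·CB·B·CB·AC·B·CB·AC·CB·AC·D·CB·B·CB·AC
    A ↦ D
    B ↦ AC
    C ↦ CB
    D ↦ B

A->D, B->AC, C->CB, D->B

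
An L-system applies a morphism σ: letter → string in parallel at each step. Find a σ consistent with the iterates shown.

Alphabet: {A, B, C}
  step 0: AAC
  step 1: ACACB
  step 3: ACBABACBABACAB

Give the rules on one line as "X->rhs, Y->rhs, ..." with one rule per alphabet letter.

A->AC, B->AB, C->B

  step 0 ⇒ step 1: AAC ⇒ AC·AC·B
    A ↦ AC
    C ↦ B
    B ↦ AB  (constrained at step 1)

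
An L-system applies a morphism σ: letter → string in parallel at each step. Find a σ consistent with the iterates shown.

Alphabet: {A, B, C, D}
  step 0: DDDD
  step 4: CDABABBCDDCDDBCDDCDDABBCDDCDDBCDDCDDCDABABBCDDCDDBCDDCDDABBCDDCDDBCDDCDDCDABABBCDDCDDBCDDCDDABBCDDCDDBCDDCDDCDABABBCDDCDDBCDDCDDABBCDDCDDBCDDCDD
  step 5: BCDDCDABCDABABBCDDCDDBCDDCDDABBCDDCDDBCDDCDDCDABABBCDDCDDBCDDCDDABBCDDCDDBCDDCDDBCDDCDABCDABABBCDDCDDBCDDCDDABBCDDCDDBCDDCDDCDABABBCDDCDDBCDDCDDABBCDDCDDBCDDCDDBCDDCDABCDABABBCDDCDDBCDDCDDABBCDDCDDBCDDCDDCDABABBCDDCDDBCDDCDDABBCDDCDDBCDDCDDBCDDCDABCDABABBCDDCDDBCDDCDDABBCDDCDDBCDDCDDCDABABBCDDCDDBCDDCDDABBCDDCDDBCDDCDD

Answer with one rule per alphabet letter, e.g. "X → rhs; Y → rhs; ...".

  step 4 ⇒ step 5: CDABABBCDDCDDBCDDCDDABBCDDCDDBCDDCDDCDABABBCDDCDDBCDDCDDABBCDDCDDBCDDCDDCDABABBCDDCDDBCDDCDDABBCDDCDDBCDDCDDCDABABBCDDCDDBCDDCDDABBCDDCDDBCDDCDD ⇒ B·CDD·CD·AB·CD·AB·AB·B·CDD·CDD·B·CDD·CDD·AB·B·CDD·CDD·B·CDD·CDD·CD·AB·AB·B·CDD·CDD·B·CDD·CDD·AB·B·CDD·CDD·B·CDD·CDD·B·CDD·CD·AB·CD·AB·AB·B·CDD·CDD·B·CDD·CDD·AB·B·CDD·CDD·B·CDD·CDD·CD·AB·AB·B·CDD·CDD·B·CDD·CDD·AB·B·CDD·CDD·B·CDD·CDD·B·CDD·CD·AB·CD·AB·AB·B·CDD·CDD·B·CDD·CDD·AB·B·CDD·CDD·B·CDD·CDD·CD·AB·AB·B·CDD·CDD·B·CDD·CDD·AB·B·CDD·CDD·B·CDD·CDD·B·CDD·CD·AB·CD·AB·AB·B·CDD·CDD·B·CDD·CDD·AB·B·CDD·CDD·B·CDD·CDD·CD·AB·AB·B·CDD·CDD·B·CDD·CDD·AB·B·CDD·CDD·B·CDD·CDD
    A ↦ CD
    B ↦ AB
    C ↦ B
    D ↦ CDD

A->CD, B->AB, C->B, D->CDD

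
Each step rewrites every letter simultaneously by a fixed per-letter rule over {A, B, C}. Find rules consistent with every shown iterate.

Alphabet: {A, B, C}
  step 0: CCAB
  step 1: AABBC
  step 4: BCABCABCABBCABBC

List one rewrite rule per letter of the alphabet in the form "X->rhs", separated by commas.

  step 0 ⇒ step 1: CCAB ⇒ A·A·B·BC
    A ↦ B
    B ↦ BC
    C ↦ A

A->B, B->BC, C->A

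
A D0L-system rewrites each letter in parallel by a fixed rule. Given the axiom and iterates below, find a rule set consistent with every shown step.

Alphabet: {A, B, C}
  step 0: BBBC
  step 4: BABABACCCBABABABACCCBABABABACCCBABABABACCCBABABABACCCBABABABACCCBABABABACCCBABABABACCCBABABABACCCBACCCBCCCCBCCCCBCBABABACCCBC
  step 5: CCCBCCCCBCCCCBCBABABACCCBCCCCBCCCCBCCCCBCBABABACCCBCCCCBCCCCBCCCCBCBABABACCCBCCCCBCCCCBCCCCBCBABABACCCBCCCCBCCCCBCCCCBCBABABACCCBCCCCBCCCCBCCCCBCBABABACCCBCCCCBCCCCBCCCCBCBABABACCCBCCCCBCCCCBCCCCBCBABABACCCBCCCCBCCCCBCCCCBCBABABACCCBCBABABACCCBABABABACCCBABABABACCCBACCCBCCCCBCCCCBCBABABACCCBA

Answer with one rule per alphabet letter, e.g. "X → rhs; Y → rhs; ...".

A->BC, B->CCC, C->BA

  step 4 ⇒ step 5: BABABACCCBABABABACCCBABABABACCCBABABABACCCBABABABACCCBABABABACCCBABABABACCCBABABABACCCBABABABACCCBACCCBCCCCBCCCCBCBABABACCCBC ⇒ CCC·BC·CCC·BC·CCC·BC·BA·BA·BA·CCC·BC·CCC·BC·CCC·BC·CCC·BC·BA·BA·BA·CCC·BC·CCC·BC·CCC·BC·CCC·BC·BA·BA·BA·CCC·BC·CCC·BC·CCC·BC·CCC·BC·BA·BA·BA·CCC·BC·CCC·BC·CCC·BC·CCC·BC·BA·BA·BA·CCC·BC·CCC·BC·CCC·BC·CCC·BC·BA·BA·BA·CCC·BC·CCC·BC·CCC·BC·CCC·BC·BA·BA·BA·CCC·BC·CCC·BC·CCC·BC·CCC·BC·BA·BA·BA·CCC·BC·CCC·BC·CCC·BC·CCC·BC·BA·BA·BA·CCC·BC·BA·BA·BA·CCC·BA·BA·BA·BA·CCC·BA·BA·BA·BA·CCC·BA·CCC·BC·CCC·BC·CCC·BC·BA·BA·BA·CCC·BA
    A ↦ BC
    B ↦ CCC
    C ↦ BA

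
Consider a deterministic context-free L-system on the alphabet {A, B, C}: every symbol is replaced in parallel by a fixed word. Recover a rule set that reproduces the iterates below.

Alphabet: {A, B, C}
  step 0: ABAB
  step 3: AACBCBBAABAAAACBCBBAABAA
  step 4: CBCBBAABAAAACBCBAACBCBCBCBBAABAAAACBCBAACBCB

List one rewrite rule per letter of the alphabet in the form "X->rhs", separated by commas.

  step 3 ⇒ step 4: AACBCBBAABAAAACBCBBAABAA ⇒ CB·CB·B·AA·B·AA·AA·CB·CB·AA·CB·CB·CB·CB·B·AA·B·AA·AA·CB·CB·AA·CB·CB
    A ↦ CB
    B ↦ AA
    C ↦ B

A->CB, B->AA, C->B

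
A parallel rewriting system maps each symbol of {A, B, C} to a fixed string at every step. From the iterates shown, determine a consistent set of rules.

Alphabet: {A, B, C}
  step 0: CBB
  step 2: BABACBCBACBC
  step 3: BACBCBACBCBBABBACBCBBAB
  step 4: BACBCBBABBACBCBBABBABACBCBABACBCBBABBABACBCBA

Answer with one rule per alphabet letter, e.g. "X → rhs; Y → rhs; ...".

A->CBC, B->BA, C->B

  step 3 ⇒ step 4: BACBCBACBCBBABBACBCBBAB ⇒ BA·CBC·B·BA·B·BA·CBC·B·BA·B·BA·BA·CBC·BA·BA·CBC·B·BA·B·BA·BA·CBC·BA
    A ↦ CBC
    B ↦ BA
    C ↦ B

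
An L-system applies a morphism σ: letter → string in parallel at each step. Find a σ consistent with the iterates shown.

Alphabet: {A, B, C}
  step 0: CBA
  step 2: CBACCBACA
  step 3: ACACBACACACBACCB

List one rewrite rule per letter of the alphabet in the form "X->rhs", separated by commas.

A->CB, B->A, C->AC

  step 2 ⇒ step 3: CBACCBACA ⇒ AC·A·CB·AC·AC·A·CB·AC·CB
    A ↦ CB
    B ↦ A
    C ↦ AC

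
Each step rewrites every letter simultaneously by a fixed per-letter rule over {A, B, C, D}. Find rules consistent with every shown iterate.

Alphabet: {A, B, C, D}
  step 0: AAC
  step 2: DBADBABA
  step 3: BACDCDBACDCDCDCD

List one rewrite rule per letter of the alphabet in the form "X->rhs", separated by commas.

  step 2 ⇒ step 3: DBADBABA ⇒ BA·CD·CD·BA·CD·CD·CD·CD
    A ↦ CD
    B ↦ CD
    D ↦ BA
    C ↦ D  (constrained at step 0)

A->CD, B->CD, C->D, D->BA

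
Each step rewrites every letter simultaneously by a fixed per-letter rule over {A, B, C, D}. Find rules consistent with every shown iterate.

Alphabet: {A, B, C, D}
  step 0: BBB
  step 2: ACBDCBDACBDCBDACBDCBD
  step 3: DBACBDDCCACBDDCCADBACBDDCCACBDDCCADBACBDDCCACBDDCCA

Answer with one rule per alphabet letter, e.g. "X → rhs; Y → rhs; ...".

A->DBA, B->DCC, C->CBD, D->A

  step 2 ⇒ step 3: ACBDCBDACBDCBDACBDCBD ⇒ DBA·CBD·DCC·A·CBD·DCC·A·DBA·CBD·DCC·A·CBD·DCC·A·DBA·CBD·DCC·A·CBD·DCC·A
    A ↦ DBA
    B ↦ DCC
    C ↦ CBD
    D ↦ A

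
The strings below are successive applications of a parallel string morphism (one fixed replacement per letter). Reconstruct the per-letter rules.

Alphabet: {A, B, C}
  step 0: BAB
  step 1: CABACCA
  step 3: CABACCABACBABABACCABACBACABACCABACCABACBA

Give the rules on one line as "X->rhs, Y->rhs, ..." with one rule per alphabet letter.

A->BAC, B->CA, C->BA

  step 0 ⇒ step 1: BAB ⇒ CA·BAC·CA
    A ↦ BAC
    B ↦ CA
    C ↦ BA  (constrained at step 1)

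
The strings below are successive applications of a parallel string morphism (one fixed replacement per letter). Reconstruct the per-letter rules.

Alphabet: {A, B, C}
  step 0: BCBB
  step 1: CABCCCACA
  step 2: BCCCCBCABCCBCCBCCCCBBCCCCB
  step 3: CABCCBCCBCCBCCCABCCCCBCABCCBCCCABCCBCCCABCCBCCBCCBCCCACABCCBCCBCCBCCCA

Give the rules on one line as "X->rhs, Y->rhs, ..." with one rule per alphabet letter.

A->CCB, B->CA, C->BCC

  step 2 ⇒ step 3: BCCCCBCABCCBCCBCCCCBBCCCCB ⇒ CA·BCC·BCC·BCC·BCC·CA·BCC·CCB·CA·BCC·BCC·CA·BCC·BCC·CA·BCC·BCC·BCC·BCC·CA·CA·BCC·BCC·BCC·BCC·CA
    A ↦ CCB
    B ↦ CA
    C ↦ BCC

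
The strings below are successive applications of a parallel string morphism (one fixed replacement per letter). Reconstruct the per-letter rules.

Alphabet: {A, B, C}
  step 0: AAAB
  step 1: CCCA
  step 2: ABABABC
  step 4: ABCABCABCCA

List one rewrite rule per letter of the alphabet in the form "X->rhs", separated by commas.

A->C, B->A, C->AB

  step 1 ⇒ step 2: CCCA ⇒ AB·AB·AB·C
    A ↦ C
    C ↦ AB
  step 0 ⇒ step 1: AAAB ⇒ C·C·C·A
    B ↦ A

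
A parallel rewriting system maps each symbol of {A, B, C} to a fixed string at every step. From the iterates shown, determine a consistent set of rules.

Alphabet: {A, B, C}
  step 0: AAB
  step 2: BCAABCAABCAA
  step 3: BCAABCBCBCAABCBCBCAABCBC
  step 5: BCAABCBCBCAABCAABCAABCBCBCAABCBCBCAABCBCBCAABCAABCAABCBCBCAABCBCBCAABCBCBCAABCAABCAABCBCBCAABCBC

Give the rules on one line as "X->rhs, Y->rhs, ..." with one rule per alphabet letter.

A->BC, B->BC, C->AA

  step 2 ⇒ step 3: BCAABCAABCAA ⇒ BC·AA·BC·BC·BC·AA·BC·BC·BC·AA·BC·BC
    A ↦ BC
    B ↦ BC
    C ↦ AA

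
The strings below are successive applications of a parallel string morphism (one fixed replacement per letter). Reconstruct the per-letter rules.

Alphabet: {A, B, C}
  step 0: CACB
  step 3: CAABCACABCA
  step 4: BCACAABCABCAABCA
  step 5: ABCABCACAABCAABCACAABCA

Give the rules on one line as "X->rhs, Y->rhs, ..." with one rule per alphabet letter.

  step 4 ⇒ step 5: BCACAABCABCAABCA ⇒ A·B·CA·B·CA·CA·A·B·CA·A·B·CA·CA·A·B·CA
    A ↦ CA
    B ↦ A
    C ↦ B

A->CA, B->A, C->B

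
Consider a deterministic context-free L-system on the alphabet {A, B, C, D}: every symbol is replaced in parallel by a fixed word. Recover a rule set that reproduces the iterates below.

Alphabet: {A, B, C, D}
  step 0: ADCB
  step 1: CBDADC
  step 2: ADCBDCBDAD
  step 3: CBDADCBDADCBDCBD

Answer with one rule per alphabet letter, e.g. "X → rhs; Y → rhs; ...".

  step 2 ⇒ step 3: ADCBDCBDAD ⇒ C·BD·AD·C·BD·AD·C·BD·C·BD
    A ↦ C
    B ↦ C
    C ↦ AD
    D ↦ BD

A->C, B->C, C->AD, D->BD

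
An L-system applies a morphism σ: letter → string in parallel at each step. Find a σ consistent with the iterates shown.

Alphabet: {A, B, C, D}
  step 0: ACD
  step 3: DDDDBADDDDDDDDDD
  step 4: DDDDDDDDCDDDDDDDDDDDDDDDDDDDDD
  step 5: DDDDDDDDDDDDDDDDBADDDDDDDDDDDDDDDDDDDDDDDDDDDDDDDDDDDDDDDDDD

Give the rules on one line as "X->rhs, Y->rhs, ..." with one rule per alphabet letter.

A->D, B->C, C->BA, D->DD

  step 4 ⇒ step 5: DDDDDDDDCDDDDDDDDDDDDDDDDDDDDD ⇒ DD·DD·DD·DD·DD·DD·DD·DD·BA·DD·DD·DD·DD·DD·DD·DD·DD·DD·DD·DD·DD·DD·DD·DD·DD·DD·DD·DD·DD·DD
    C ↦ BA
    D ↦ DD
  step 3 ⇒ step 4: DDDDBADDDDDDDDDD ⇒ DD·DD·DD·DD·C·D·DD·DD·DD·DD·DD·DD·DD·DD·DD·DD
    A ↦ D
  step 3 ⇒ step 4: DDDDBADDDDDDDDDD ⇒ DD·DD·DD·DD·C·D·DD·DD·DD·DD·DD·DD·DD·DD·DD·DD
    B ↦ C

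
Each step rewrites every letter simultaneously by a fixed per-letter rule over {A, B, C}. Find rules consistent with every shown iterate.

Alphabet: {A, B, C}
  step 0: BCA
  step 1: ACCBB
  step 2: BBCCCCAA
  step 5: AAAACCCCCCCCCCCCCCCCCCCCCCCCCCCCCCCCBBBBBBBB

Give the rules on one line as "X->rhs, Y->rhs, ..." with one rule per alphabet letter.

A->BB, B->A, C->CC

  step 1 ⇒ step 2: ACCBB ⇒ BB·CC·CC·A·A
    A ↦ BB
    B ↦ A
    C ↦ CC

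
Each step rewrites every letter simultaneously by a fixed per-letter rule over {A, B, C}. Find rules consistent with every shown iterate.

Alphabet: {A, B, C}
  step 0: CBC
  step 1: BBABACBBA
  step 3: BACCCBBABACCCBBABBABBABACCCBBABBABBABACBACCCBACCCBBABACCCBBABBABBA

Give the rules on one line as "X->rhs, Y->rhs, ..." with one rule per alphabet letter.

  step 0 ⇒ step 1: CBC ⇒ BBA·BAC·BBA
    B ↦ BAC
    C ↦ BBA
    A ↦ CC  (constrained at step 1)

A->CC, B->BAC, C->BBA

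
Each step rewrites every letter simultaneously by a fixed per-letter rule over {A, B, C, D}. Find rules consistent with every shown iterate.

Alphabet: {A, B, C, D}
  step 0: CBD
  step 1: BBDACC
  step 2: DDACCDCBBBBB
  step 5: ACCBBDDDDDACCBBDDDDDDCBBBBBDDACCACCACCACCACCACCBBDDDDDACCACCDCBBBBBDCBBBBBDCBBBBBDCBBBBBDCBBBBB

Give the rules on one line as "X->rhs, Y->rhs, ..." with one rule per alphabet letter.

A->DCB, B->D, C->BB, D->ACC

  step 1 ⇒ step 2: BBDACC ⇒ D·D·ACC·DCB·BB·BB
    A ↦ DCB
    B ↦ D
    C ↦ BB
    D ↦ ACC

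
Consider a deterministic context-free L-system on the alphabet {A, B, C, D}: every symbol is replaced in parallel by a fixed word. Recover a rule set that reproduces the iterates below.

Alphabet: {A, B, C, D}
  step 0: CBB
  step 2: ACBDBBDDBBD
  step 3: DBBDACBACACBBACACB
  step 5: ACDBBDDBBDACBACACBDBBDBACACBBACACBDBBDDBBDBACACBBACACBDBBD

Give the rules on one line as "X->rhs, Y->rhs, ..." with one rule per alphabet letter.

A->DB, B->AC, C->BD, D->B

  step 2 ⇒ step 3: ACBDBBDDBBD ⇒ DB·BD·AC·B·AC·AC·B·B·AC·AC·B
    A ↦ DB
    B ↦ AC
    C ↦ BD
    D ↦ B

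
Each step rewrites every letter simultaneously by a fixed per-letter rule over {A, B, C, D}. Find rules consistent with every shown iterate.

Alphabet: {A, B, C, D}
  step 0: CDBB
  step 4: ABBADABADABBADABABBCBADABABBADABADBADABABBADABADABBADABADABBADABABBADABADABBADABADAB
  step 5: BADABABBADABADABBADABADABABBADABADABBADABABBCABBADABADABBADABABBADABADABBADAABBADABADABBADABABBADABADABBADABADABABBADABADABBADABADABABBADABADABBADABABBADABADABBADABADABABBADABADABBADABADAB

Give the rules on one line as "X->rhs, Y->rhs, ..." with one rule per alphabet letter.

A->BAD, B->AB, C->BC, D->A

  step 4 ⇒ step 5: ABBADABADABBADABABBCBADABABBADABADBADABABBADABADABBADABADABBADABABBADABADABBADABADAB ⇒ BAD·AB·AB·BAD·A·BAD·AB·BAD·A·BAD·AB·AB·BAD·A·BAD·AB·BAD·AB·AB·BC·AB·BAD·A·BAD·AB·BAD·AB·AB·BAD·A·BAD·AB·BAD·A·AB·BAD·A·BAD·AB·BAD·AB·AB·BAD·A·BAD·AB·BAD·A·BAD·AB·AB·BAD·A·BAD·AB·BAD·A·BAD·AB·AB·BAD·A·BAD·AB·BAD·AB·AB·BAD·A·BAD·AB·BAD·A·BAD·AB·AB·BAD·A·BAD·AB·BAD·A·BAD·AB
    A ↦ BAD
    B ↦ AB
    C ↦ BC
    D ↦ A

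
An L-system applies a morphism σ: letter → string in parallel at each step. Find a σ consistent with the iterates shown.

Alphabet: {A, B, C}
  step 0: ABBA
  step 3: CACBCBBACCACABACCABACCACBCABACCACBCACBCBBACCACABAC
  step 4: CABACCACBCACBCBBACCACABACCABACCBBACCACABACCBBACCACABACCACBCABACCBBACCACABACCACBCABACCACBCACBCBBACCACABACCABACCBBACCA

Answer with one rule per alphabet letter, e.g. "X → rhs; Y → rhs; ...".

  step 3 ⇒ step 4: CACBCBBACCACABACCABACCACBCABACCACBCACBCBBACCACABAC ⇒ CA·BAC·CA·CB·CA·CB·CB·BAC·CA·CA·BAC·CA·BAC·CB·BAC·CA·CA·BAC·CB·BAC·CA·CA·BAC·CA·CB·CA·BAC·CB·BAC·CA·CA·BAC·CA·CB·CA·BAC·CA·CB·CA·CB·CB·BAC·CA·CA·BAC·CA·BAC·CB·BAC·CA
    A ↦ BAC
    B ↦ CB
    C ↦ CA

A->BAC, B->CB, C->CA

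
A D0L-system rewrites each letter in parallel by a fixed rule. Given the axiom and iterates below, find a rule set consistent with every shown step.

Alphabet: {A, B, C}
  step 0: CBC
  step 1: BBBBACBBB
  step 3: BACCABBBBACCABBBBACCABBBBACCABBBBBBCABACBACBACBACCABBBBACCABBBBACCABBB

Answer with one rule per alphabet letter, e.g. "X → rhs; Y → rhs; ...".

  step 0 ⇒ step 1: CBC ⇒ BBB·BAC·BBB
    B ↦ BAC
    C ↦ BBB
    A ↦ CA  (constrained at step 1)

A->CA, B->BAC, C->BBB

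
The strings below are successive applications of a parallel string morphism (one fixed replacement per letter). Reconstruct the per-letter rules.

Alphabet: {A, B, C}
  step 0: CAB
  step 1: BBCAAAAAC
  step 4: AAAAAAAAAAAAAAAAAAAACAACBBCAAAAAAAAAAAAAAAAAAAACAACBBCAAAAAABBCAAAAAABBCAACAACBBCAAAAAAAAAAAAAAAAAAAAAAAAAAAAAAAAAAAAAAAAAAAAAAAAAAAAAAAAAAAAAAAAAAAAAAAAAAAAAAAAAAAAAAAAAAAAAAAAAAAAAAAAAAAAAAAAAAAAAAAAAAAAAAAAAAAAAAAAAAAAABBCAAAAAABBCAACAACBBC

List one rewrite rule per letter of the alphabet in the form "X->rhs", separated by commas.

  step 0 ⇒ step 1: CAB ⇒ BBC·AAA·AAC
    A ↦ AAA
    B ↦ AAC
    C ↦ BBC

A->AAA, B->AAC, C->BBC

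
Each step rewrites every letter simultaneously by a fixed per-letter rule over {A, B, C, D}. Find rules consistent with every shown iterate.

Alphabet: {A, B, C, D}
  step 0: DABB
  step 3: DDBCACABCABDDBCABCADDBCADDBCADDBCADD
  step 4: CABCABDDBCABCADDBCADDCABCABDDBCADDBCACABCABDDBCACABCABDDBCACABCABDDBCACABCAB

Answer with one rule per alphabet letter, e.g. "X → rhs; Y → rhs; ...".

  step 3 ⇒ step 4: DDBCACABCABDDBCABCADDBCADDBCADDBCADD ⇒ CAB·CAB·DD·B·CA·B·CA·DD·B·CA·DD·CAB·CAB·DD·B·CA·DD·B·CA·CAB·CAB·DD·B·CA·CAB·CAB·DD·B·CA·CAB·CAB·DD·B·CA·CAB·CAB
    A ↦ CA
    B ↦ DD
    C ↦ B
    D ↦ CAB

A->CA, B->DD, C->B, D->CAB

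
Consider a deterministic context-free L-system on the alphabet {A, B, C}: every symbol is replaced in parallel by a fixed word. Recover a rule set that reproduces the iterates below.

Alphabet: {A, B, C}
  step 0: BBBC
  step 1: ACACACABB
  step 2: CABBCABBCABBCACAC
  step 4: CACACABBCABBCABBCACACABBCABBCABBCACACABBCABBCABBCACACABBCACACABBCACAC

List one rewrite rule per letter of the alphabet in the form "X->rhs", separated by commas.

A->C, B->AC, C->ABB

  step 1 ⇒ step 2: ACACACABB ⇒ C·ABB·C·ABB·C·ABB·C·AC·AC
    A ↦ C
    B ↦ AC
    C ↦ ABB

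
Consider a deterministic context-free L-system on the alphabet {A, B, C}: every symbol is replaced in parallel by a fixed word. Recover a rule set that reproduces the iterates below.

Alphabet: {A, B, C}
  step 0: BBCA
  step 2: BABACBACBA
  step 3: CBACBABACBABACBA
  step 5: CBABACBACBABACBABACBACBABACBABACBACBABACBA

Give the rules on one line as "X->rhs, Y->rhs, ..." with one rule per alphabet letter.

A->BA, B->C, C->BA

  step 2 ⇒ step 3: BABACBACBA ⇒ C·BA·C·BA·BA·C·BA·BA·C·BA
    A ↦ BA
    B ↦ C
    C ↦ BA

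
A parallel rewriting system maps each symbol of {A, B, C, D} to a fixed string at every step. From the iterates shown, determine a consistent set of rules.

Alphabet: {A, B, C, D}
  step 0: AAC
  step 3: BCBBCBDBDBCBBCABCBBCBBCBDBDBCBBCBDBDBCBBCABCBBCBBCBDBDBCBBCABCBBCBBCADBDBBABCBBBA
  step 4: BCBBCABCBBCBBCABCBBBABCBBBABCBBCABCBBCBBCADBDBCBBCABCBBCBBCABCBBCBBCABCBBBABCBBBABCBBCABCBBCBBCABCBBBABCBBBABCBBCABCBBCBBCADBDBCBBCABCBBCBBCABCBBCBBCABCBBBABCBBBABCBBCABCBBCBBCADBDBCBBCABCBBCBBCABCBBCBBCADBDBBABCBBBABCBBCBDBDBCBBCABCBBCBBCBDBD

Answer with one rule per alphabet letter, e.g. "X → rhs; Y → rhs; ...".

A->DBD, B->BCB, C->BCA, D->BBA

  step 3 ⇒ step 4: BCBBCBDBDBCBBCABCBBCBBCBDBDBCBBCBDBDBCBBCABCBBCBBCBDBDBCBBCABCBBCBBCADBDBBABCBBBA ⇒ BCB·BCA·BCB·BCB·BCA·BCB·BBA·BCB·BBA·BCB·BCA·BCB·BCB·BCA·DBD·BCB·BCA·BCB·BCB·BCA·BCB·BCB·BCA·BCB·BBA·BCB·BBA·BCB·BCA·BCB·BCB·BCA·BCB·BBA·BCB·BBA·BCB·BCA·BCB·BCB·BCA·DBD·BCB·BCA·BCB·BCB·BCA·BCB·BCB·BCA·BCB·BBA·BCB·BBA·BCB·BCA·BCB·BCB·BCA·DBD·BCB·BCA·BCB·BCB·BCA·BCB·BCB·BCA·DBD·BBA·BCB·BBA·BCB·BCB·DBD·BCB·BCA·BCB·BCB·BCB·DBD
    A ↦ DBD
    B ↦ BCB
    C ↦ BCA
    D ↦ BBA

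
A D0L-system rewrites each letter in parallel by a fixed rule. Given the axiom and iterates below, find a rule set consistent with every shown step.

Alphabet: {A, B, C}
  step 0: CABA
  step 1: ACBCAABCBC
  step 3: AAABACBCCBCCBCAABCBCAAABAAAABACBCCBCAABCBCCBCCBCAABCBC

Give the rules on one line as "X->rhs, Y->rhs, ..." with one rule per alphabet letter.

  step 0 ⇒ step 1: CABA ⇒ A·CBC·AAB·CBC
    A ↦ CBC
    B ↦ AAB
    C ↦ A

A->CBC, B->AAB, C->A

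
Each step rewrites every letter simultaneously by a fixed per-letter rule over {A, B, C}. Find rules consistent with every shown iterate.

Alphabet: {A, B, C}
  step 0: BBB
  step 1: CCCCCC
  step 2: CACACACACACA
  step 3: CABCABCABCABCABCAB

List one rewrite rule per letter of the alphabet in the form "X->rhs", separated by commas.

  step 2 ⇒ step 3: CACACACACACA ⇒ CA·B·CA·B·CA·B·CA·B·CA·B·CA·B
    A ↦ B
    C ↦ CA
  step 0 ⇒ step 1: BBB ⇒ CC·CC·CC
    B ↦ CC

A->B, B->CC, C->CA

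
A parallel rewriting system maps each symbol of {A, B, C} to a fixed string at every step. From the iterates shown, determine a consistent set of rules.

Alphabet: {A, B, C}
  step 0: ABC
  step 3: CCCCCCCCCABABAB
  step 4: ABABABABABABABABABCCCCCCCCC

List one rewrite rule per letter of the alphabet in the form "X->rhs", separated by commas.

A->C, B->CC, C->AB

  step 3 ⇒ step 4: CCCCCCCCCABABAB ⇒ AB·AB·AB·AB·AB·AB·AB·AB·AB·C·CC·C·CC·C·CC
    A ↦ C
    B ↦ CC
    C ↦ AB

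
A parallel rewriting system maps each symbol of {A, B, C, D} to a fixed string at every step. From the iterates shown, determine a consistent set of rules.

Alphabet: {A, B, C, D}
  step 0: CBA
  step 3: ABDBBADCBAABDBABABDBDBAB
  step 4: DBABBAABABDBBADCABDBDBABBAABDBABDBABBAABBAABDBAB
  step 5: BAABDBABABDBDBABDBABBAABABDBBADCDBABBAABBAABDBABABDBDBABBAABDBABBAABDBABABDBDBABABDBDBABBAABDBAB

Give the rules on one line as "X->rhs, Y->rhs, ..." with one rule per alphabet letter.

A->DB, B->AB, C->DC, D->BA

  step 4 ⇒ step 5: DBABBAABABDBBADCABDBDBABBAABDBABDBABBAABBAABDBAB ⇒ BA·AB·DB·AB·AB·DB·DB·AB·DB·AB·BA·AB·AB·DB·BA·DC·DB·AB·BA·AB·BA·AB·DB·AB·AB·DB·DB·AB·BA·AB·DB·AB·BA·AB·DB·AB·AB·DB·DB·AB·AB·DB·DB·AB·BA·AB·DB·AB
    A ↦ DB
    B ↦ AB
    C ↦ DC
    D ↦ BA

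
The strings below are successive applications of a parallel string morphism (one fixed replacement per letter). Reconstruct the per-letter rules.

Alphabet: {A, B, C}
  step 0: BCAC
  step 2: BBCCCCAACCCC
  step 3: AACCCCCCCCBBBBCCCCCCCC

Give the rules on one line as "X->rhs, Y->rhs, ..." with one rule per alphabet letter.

  step 2 ⇒ step 3: BBCCCCAACCCC ⇒ A·A·CC·CC·CC·CC·BB·BB·CC·CC·CC·CC
    A ↦ BB
    B ↦ A
    C ↦ CC

A->BB, B->A, C->CC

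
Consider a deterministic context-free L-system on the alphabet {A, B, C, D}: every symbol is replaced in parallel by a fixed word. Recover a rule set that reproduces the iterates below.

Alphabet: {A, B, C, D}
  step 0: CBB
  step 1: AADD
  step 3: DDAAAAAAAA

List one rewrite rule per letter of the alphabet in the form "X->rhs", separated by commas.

A->B, B->D, C->AA, D->CC

  step 0 ⇒ step 1: CBB ⇒ AA·D·D
    B ↦ D
    C ↦ AA
    A ↦ B  (constrained at step 1)
    D ↦ CC  (constrained at step 1)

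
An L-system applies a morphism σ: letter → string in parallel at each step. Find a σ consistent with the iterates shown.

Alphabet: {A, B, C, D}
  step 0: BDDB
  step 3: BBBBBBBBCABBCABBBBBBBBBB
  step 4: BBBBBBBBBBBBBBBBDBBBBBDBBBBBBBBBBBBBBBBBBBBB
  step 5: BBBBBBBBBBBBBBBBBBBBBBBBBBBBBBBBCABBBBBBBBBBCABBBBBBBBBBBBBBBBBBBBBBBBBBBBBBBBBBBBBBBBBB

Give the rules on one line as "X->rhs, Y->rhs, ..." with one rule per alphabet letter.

  step 4 ⇒ step 5: BBBBBBBBBBBBBBBBDBBBBBDBBBBBBBBBBBBBBBBBBBBB ⇒ BB·BB·BB·BB·BB·BB·BB·BB·BB·BB·BB·BB·BB·BB·BB·BB·CA·BB·BB·BB·BB·BB·CA·BB·BB·BB·BB·BB·BB·BB·BB·BB·BB·BB·BB·BB·BB·BB·BB·BB·BB·BB·BB·BB
    B ↦ BB
    D ↦ CA
  step 3 ⇒ step 4: BBBBBBBBCABBCABBBBBBBBBB ⇒ BB·BB·BB·BB·BB·BB·BB·BB·D·B·BB·BB·D·B·BB·BB·BB·BB·BB·BB·BB·BB·BB·BB
    A ↦ B
  step 3 ⇒ step 4: BBBBBBBBCABBCABBBBBBBBBB ⇒ BB·BB·BB·BB·BB·BB·BB·BB·D·B·BB·BB·D·B·BB·BB·BB·BB·BB·BB·BB·BB·BB·BB
    C ↦ D

A->B, B->BB, C->D, D->CA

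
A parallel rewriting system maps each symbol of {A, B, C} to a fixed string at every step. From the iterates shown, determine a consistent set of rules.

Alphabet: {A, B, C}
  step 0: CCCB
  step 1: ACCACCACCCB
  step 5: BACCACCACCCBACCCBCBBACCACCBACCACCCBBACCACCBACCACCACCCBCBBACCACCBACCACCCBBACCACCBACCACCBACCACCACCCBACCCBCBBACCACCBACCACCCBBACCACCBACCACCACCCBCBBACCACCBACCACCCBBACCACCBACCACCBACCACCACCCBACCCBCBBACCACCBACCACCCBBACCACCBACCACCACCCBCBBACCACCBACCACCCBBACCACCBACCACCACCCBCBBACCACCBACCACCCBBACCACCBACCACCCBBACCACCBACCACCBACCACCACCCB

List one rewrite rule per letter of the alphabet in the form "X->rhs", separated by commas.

  step 0 ⇒ step 1: CCCB ⇒ ACC·ACC·ACC·CB
    B ↦ CB
    C ↦ ACC
    A ↦ B  (constrained at step 1)

A->B, B->CB, C->ACC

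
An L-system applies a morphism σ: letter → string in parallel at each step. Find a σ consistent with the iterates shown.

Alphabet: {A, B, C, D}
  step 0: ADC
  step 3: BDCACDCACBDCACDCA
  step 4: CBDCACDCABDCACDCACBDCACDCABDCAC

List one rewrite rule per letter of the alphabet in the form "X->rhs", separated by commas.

  step 3 ⇒ step 4: BDCACDCACBDCACDCA ⇒ C·B·DCA·C·DCA·B·DCA·C·DCA·C·B·DCA·C·DCA·B·DCA·C
    A ↦ C
    B ↦ C
    C ↦ DCA
    D ↦ B

A->C, B->C, C->DCA, D->B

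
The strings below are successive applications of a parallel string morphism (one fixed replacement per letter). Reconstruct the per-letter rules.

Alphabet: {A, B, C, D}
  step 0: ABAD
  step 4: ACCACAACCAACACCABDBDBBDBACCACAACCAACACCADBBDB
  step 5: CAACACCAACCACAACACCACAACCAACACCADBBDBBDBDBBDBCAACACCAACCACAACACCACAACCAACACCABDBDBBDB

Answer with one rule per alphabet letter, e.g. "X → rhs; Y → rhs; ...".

A->CA, B->DB, C->AC, D->B

  step 4 ⇒ step 5: ACCACAACCAACACCABDBDBBDBACCACAACCAACACCADBBDB ⇒ CA·AC·AC·CA·AC·CA·CA·AC·AC·CA·CA·AC·CA·AC·AC·CA·DB·B·DB·B·DB·DB·B·DB·CA·AC·AC·CA·AC·CA·CA·AC·AC·CA·CA·AC·CA·AC·AC·CA·B·DB·DB·B·DB
    A ↦ CA
    B ↦ DB
    C ↦ AC
    D ↦ B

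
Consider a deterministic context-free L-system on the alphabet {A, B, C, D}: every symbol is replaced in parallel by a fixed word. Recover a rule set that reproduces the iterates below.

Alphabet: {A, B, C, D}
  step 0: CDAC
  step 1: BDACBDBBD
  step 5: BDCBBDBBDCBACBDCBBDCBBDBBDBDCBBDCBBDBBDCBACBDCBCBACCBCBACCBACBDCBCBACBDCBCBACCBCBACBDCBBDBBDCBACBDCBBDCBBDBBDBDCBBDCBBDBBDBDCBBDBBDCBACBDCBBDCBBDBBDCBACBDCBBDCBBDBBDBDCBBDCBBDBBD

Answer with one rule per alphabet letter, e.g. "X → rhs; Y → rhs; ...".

A->BDB, B->CB, C->BD, D->AC

  step 0 ⇒ step 1: CDAC ⇒ BD·AC·BDB·BD
    A ↦ BDB
    C ↦ BD
    D ↦ AC
    B ↦ CB  (constrained at step 1)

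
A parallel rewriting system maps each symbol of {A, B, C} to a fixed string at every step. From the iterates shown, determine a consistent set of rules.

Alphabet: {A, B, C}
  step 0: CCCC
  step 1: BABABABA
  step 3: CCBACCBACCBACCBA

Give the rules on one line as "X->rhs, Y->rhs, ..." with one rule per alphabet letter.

A->C, B->AA, C->BA

  step 0 ⇒ step 1: CCCC ⇒ BA·BA·BA·BA
    C ↦ BA
    A ↦ C  (constrained at step 1)
    B ↦ AA  (constrained at step 1)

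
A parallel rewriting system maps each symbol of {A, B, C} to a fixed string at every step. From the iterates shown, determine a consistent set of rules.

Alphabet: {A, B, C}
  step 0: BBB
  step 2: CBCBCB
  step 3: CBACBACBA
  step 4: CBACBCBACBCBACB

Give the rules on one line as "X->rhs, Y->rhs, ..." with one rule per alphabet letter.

  step 3 ⇒ step 4: CBACBACBA ⇒ CB·A·CB·CB·A·CB·CB·A·CB
    A ↦ CB
    B ↦ A
    C ↦ CB

A->CB, B->A, C->CB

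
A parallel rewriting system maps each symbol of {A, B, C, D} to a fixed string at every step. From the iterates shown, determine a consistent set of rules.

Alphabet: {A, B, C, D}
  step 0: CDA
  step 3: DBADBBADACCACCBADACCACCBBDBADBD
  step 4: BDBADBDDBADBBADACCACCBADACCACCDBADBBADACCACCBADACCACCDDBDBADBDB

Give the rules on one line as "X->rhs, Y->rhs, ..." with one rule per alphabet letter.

  step 3 ⇒ step 4: DBADBBADACCACCBADACCACCBBDBADBD ⇒ B·D·BAD·B·D·D·BAD·B·BAD·ACC·ACC·BAD·ACC·ACC·D·BAD·B·BAD·ACC·ACC·BAD·ACC·ACC·D·D·B·D·BAD·B·D·B
    A ↦ BAD
    B ↦ D
    C ↦ ACC
    D ↦ B

A->BAD, B->D, C->ACC, D->B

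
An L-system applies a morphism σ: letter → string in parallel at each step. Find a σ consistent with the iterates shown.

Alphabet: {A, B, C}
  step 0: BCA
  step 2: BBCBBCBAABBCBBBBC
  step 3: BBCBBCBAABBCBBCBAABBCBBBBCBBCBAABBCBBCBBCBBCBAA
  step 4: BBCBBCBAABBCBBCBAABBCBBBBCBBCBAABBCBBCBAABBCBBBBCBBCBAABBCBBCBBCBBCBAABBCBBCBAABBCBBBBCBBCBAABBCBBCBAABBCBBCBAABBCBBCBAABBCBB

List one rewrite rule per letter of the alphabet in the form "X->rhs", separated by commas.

A->B, B->BBC, C->BAA

  step 3 ⇒ step 4: BBCBBCBAABBCBBCBAABBCBBBBCBBCBAABBCBBCBBCBBCBAA ⇒ BBC·BBC·BAA·BBC·BBC·BAA·BBC·B·B·BBC·BBC·BAA·BBC·BBC·BAA·BBC·B·B·BBC·BBC·BAA·BBC·BBC·BBC·BBC·BAA·BBC·BBC·BAA·BBC·B·B·BBC·BBC·BAA·BBC·BBC·BAA·BBC·BBC·BAA·BBC·BBC·BAA·BBC·B·B
    A ↦ B
    B ↦ BBC
    C ↦ BAA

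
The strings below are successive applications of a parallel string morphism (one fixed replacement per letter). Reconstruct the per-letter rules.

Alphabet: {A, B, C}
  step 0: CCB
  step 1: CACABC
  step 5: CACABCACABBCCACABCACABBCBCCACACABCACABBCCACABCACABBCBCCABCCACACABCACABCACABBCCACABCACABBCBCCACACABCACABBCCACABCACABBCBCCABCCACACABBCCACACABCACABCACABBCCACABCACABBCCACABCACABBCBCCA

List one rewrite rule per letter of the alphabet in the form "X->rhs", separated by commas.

  step 0 ⇒ step 1: CCB ⇒ CA·CA·BC
    B ↦ BC
    C ↦ CA
    A ↦ CAB  (constrained at step 1)

A->CAB, B->BC, C->CA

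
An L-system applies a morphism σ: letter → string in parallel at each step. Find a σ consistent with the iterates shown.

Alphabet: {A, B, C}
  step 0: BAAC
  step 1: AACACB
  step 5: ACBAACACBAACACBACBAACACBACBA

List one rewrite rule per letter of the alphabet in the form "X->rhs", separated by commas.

  step 0 ⇒ step 1: BAAC ⇒ A·AC·AC·B
    A ↦ AC
    B ↦ A
    C ↦ B

A->AC, B->A, C->B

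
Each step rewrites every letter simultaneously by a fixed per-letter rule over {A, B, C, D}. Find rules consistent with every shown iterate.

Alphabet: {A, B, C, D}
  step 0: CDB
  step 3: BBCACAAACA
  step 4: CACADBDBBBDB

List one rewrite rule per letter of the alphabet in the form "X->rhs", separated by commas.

  step 3 ⇒ step 4: BBCACAAACA ⇒ CA·CA·D·B·D·B·B·B·D·B
    A ↦ B
    B ↦ CA
    C ↦ D
    D ↦ AA  (constrained at step 0)

A->B, B->CA, C->D, D->AA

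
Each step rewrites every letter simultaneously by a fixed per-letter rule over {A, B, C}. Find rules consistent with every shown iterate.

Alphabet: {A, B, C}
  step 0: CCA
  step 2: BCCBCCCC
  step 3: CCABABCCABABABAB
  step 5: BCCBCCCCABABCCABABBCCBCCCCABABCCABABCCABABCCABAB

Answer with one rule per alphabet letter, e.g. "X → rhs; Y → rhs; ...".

A->B, B->CC, C->AB

  step 2 ⇒ step 3: BCCBCCCC ⇒ CC·AB·AB·CC·AB·AB·AB·AB
    B ↦ CC
    C ↦ AB
    A ↦ B  (constrained at step 0)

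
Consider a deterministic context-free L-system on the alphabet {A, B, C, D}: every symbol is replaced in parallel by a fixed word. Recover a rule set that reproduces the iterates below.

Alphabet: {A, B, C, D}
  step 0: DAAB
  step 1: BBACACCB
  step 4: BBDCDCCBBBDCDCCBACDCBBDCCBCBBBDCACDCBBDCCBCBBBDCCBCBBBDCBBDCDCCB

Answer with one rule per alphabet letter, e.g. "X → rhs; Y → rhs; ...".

A->AC, B->CB, C->DC, D->BB

  step 0 ⇒ step 1: DAAB ⇒ BB·AC·AC·CB
    A ↦ AC
    B ↦ CB
    D ↦ BB
    C ↦ DC  (constrained at step 1)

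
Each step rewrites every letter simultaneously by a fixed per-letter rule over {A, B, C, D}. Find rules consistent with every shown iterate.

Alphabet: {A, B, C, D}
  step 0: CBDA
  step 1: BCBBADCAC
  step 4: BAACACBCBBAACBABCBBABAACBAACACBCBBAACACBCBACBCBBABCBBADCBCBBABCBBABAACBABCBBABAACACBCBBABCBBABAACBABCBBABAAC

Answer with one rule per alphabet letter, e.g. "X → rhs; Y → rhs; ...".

A->AC, B->BA, C->BCB, D->DC

  step 0 ⇒ step 1: CBDA ⇒ BCB·BA·DC·AC
    A ↦ AC
    B ↦ BA
    C ↦ BCB
    D ↦ DC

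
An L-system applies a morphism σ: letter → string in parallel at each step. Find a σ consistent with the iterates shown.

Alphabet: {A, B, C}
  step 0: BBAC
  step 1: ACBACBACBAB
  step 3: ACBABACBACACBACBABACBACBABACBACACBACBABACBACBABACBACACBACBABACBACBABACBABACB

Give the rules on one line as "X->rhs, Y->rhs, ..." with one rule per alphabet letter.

A->AC, B->ACB, C->BAB

  step 0 ⇒ step 1: BBAC ⇒ ACB·ACB·AC·BAB
    A ↦ AC
    B ↦ ACB
    C ↦ BAB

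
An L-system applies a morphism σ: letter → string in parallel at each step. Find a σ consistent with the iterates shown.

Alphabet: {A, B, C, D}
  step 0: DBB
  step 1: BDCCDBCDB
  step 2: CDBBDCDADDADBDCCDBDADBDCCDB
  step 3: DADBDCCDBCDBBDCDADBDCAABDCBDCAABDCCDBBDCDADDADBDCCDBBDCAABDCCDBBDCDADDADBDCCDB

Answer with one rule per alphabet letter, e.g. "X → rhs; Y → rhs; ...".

A->AA, B->CDB, C->DAD, D->BDC

  step 2 ⇒ step 3: CDBBDCDADDADBDCCDBDADBDCCDB ⇒ DAD·BDC·CDB·CDB·BDC·DAD·BDC·AA·BDC·BDC·AA·BDC·CDB·BDC·DAD·DAD·BDC·CDB·BDC·AA·BDC·CDB·BDC·DAD·DAD·BDC·CDB
    A ↦ AA
    B ↦ CDB
    C ↦ DAD
    D ↦ BDC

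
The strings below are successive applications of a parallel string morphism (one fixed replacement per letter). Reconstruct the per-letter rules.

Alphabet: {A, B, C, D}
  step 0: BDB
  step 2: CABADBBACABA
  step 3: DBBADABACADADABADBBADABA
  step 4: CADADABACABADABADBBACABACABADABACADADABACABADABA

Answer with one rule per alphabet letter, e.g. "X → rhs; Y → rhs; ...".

  step 3 ⇒ step 4: DBBADABACADADABADBBADABA ⇒ CA·DA·DA·BA·CA·BA·DA·BA·DB·BA·CA·BA·CA·BA·DA·BA·CA·DA·DA·BA·CA·BA·DA·BA
    A ↦ BA
    B ↦ DA
    C ↦ DB
    D ↦ CA

A->BA, B->DA, C->DB, D->CA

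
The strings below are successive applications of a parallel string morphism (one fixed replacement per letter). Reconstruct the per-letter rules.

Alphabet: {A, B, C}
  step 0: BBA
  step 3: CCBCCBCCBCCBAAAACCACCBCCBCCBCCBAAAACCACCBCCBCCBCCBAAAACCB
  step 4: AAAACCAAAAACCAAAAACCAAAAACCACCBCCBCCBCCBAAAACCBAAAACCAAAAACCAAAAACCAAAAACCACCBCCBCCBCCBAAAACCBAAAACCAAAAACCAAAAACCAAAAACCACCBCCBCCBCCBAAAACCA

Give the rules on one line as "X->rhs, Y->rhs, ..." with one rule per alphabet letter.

A->CCB, B->CCA, C->AA

  step 3 ⇒ step 4: CCBCCBCCBCCBAAAACCACCBCCBCCBCCBAAAACCACCBCCBCCBCCBAAAACCB ⇒ AA·AA·CCA·AA·AA·CCA·AA·AA·CCA·AA·AA·CCA·CCB·CCB·CCB·CCB·AA·AA·CCB·AA·AA·CCA·AA·AA·CCA·AA·AA·CCA·AA·AA·CCA·CCB·CCB·CCB·CCB·AA·AA·CCB·AA·AA·CCA·AA·AA·CCA·AA·AA·CCA·AA·AA·CCA·CCB·CCB·CCB·CCB·AA·AA·CCA
    A ↦ CCB
    B ↦ CCA
    C ↦ AA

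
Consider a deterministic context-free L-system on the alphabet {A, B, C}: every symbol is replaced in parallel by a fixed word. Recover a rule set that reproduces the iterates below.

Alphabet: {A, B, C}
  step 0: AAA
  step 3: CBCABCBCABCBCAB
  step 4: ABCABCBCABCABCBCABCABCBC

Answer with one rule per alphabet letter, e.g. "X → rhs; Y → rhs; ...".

A->CB, B->C, C->AB

  step 3 ⇒ step 4: CBCABCBCABCBCAB ⇒ AB·C·AB·CB·C·AB·C·AB·CB·C·AB·C·AB·CB·C
    A ↦ CB
    B ↦ C
    C ↦ AB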